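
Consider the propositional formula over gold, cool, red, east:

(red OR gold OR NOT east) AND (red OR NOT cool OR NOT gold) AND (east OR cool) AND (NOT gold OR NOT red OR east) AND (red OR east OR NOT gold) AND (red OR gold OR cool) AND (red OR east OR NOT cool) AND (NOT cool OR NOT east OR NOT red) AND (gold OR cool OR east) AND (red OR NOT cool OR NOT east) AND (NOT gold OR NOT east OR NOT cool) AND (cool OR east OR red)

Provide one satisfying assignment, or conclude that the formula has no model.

Branch on east: set east = true.
Branch on red: set red = true.
The clause (NOT cool) is unit, so cool = false.
No clause remains; gold is free.

gold ↦ false,  cool ↦ false,  red ↦ true,  east ↦ true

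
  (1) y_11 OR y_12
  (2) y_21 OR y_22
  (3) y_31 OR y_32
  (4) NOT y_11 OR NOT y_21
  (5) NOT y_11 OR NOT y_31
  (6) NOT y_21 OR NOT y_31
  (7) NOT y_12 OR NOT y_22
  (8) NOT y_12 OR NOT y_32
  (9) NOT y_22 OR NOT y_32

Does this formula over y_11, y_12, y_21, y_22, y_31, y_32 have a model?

Try y_11 = true.
Unit clause (NOT y_21) forces y_21 = false.
Unit clause (y_22) forces y_22 = true.
Unit clause (NOT y_31) forces y_31 = false.
Unit clause (y_32) forces y_32 = true.
Now (NOT y_32) is unsatisfied and unit — conflict.
That branch fails; take y_11 = false instead.
Unit clause (y_12) forces y_12 = true.
Unit clause (NOT y_22) forces y_22 = false.
Unit clause (y_21) forces y_21 = true.
Unit clause (NOT y_31) forces y_31 = false.
Unit clause (y_32) forces y_32 = true.
Now (NOT y_32) is unsatisfied and unit — conflict.
Both values of y_11 lead to a conflict.
No assignment satisfies every clause.

No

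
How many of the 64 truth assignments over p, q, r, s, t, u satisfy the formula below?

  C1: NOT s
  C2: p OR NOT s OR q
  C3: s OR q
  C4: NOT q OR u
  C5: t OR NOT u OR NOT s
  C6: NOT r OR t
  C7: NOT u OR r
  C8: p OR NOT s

2

There are 2^6 = 64 truth assignments over (p, q, r, s, t, u).
Split on u. With u = true, the clauses containing u are satisfied and NOT u drops from the rest; 2 of the 2^5 = 32 assignments to the other variables satisfy what remains.
With u = false, by the same count on the reduced clause set, 0 assignments work.
(One model: p=F, q=T, r=T, s=F, t=T, u=T.)
Total: 2 + 0 = 2.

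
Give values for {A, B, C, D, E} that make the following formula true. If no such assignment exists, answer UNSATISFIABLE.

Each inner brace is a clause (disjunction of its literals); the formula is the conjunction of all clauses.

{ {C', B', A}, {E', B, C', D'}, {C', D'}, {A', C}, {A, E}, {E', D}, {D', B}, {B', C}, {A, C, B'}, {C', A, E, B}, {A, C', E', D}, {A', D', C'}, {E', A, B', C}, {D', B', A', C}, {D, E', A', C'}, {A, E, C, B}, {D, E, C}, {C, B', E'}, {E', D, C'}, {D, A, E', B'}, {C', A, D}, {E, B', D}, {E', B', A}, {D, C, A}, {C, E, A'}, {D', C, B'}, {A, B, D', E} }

Suppose C = 1.
The clause (D') is unit, so D = 0.
The clause (E') is unit, so E = 0.
The clause (A) is unit, so A = 1.
The clause (B') is unit, so B = 0.
Every clause now holds.

A=1,  B=0,  C=1,  D=0,  E=0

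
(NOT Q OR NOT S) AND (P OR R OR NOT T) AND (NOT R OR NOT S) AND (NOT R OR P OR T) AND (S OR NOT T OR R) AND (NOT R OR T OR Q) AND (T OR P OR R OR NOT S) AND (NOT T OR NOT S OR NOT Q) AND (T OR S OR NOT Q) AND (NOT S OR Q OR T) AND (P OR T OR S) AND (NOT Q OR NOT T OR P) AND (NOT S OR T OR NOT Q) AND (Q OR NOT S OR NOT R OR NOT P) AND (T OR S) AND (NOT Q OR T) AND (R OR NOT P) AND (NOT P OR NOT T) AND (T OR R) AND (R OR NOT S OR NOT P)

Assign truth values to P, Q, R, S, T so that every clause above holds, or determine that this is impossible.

Try Q = false.
Try R = true.
From the singleton clause (NOT S), S = false.
From the singleton clause (T), T = true.
From the singleton clause (NOT P), P = false.
Every clause now holds.

P ↦ false, Q ↦ false, R ↦ true, S ↦ false, T ↦ true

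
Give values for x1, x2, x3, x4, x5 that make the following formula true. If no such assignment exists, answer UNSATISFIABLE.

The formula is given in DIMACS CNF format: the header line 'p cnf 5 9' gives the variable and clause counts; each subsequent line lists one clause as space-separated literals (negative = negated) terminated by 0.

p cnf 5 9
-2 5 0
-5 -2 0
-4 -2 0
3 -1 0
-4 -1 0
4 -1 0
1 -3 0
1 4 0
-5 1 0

Suppose x2 = False.
Suppose x3 = False.
(¬x1) alone gives x1 = False.
(x4) alone gives x4 = True.
(¬x5) alone gives x5 = False.
This assignment satisfies each clause.

x1: False; x2: False; x3: False; x4: True; x5: False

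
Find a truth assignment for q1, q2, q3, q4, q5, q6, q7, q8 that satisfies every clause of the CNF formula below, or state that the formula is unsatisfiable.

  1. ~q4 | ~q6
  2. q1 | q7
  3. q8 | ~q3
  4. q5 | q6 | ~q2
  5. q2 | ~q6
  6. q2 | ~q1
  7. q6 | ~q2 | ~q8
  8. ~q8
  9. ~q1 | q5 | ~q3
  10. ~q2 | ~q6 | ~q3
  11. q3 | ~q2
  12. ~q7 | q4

From the singleton clause (~q8), q8 = 0.
From the singleton clause (~q3), q3 = 0.
From the singleton clause (~q2), q2 = 0.
From the singleton clause (~q6), q6 = 0.
From the singleton clause (~q1), q1 = 0.
From the singleton clause (q7), q7 = 1.
From the singleton clause (q4), q4 = 1.
All clauses hold; q5 can take either value.

q1: 0,  q2: 0,  q3: 0,  q4: 1,  q5: 1,  q6: 0,  q7: 1,  q8: 0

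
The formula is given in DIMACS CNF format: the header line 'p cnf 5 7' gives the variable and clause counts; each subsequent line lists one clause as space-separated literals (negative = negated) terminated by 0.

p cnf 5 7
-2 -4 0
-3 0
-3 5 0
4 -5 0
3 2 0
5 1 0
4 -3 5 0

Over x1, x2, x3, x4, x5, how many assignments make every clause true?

1

There are 2^5 = 32 truth assignments over (x1, x2, x3, x4, x5).
Split on x1. With x1 = True, the clauses containing x1 are satisfied and ¬x1 drops from the rest; 1 of the 2^4 = 16 assignments to the other variables satisfy what remains.
With x1 = False, by the same count on the reduced clause set, 0 assignments work.
(One model: x1=T, x2=T, x3=F, x4=F, x5=F.)
Total: 1 + 0 = 1.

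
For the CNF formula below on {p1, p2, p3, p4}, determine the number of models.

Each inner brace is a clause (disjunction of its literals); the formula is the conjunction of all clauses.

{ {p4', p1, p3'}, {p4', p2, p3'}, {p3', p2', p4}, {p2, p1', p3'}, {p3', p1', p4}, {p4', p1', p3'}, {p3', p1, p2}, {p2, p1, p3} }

6

There are 2^4 = 16 truth assignments over (p1, p2, p3, p4).
Check each against the 8 clauses (columns in the order p1, p2, p3, p4):
  F F F F  ✗ fails (p2 + p1 + p3)
  F F F T  ✗ fails (p2 + p1 + p3)
  F F T F  ✗ fails (p3' + p1 + p2)
  F F T T  ✗ fails (p4' + p1 + p3')
  F T F F  ✓ satisfies all
  F T F T  ✓ satisfies all
  F T T F  ✗ fails (p3' + p2' + p4)
  F T T T  ✗ fails (p4' + p1 + p3')
  T F F F  ✓ satisfies all
  T F F T  ✓ satisfies all
  T F T F  ✗ fails (p2 + p1' + p3')
  T F T T  ✗ fails (p4' + p2 + p3')
  T T F F  ✓ satisfies all
  T T F T  ✓ satisfies all
  T T T F  ✗ fails (p3' + p2' + p4)
  T T T T  ✗ fails (p4' + p1' + p3')
6 of the 16 rows are models.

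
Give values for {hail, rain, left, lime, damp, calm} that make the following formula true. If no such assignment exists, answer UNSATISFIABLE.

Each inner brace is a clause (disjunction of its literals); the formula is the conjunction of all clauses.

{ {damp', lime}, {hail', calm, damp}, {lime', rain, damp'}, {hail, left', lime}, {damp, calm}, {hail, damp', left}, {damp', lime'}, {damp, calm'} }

Try damp = 0.
From the singleton clause (calm), calm = 1.
Now (calm') is unsatisfied and unit — conflict.
So damp must be the other value — set damp = 1.
From the singleton clause (lime), lime = 1.
Now (lime') is unsatisfied and unit — conflict.
Both values of damp lead to a conflict.

UNSATISFIABLE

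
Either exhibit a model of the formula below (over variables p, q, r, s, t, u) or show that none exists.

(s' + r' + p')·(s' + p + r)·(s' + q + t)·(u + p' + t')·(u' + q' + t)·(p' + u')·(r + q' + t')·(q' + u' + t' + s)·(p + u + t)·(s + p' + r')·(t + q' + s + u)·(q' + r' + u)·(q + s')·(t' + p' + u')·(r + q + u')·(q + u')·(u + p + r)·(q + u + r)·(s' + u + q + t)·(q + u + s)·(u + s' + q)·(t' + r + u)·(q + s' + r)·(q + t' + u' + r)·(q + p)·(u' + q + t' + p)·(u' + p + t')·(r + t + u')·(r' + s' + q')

p: 1,  q: 1,  r: 0,  s: 1,  t: 0,  u: 0

Branch on p: set p = 1.
(u') alone gives u = 0.
(t') alone gives t = 0.
Branch on s: set s = 1.
(r') alone gives r = 0.
(q) alone gives q = 1.
This assignment satisfies each clause.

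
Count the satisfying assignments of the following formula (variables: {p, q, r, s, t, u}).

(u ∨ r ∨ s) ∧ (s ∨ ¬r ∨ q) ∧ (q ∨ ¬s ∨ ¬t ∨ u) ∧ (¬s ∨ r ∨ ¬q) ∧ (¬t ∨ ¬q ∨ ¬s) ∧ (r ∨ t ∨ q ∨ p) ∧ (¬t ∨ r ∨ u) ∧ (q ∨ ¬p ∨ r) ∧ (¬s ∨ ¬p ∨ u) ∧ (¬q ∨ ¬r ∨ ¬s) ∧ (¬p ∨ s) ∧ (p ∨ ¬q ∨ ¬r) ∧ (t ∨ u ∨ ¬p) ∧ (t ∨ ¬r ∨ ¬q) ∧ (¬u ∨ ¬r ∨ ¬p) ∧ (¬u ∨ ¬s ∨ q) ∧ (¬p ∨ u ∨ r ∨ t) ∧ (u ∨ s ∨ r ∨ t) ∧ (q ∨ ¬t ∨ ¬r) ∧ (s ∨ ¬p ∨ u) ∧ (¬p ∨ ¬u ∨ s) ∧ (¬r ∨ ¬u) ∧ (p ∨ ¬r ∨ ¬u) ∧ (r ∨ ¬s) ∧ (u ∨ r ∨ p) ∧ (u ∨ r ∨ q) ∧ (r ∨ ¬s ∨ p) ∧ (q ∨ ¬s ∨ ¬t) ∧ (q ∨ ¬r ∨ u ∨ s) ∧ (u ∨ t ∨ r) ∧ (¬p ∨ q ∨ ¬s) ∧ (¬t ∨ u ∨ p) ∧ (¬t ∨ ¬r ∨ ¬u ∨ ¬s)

There are 2^6 = 64 truth assignments over (p, q, r, s, t, u).
Split on p. With p = True, the clauses containing p are satisfied and ¬p drops from the rest; 0 of the 2^5 = 32 assignments to the other variables satisfy what remains.
With p = False, by the same count on the reduced clause set, 4 assignments work.
(One model: p=F, q=F, r=F, s=F, t=T, u=T.)
Total: 0 + 4 = 4.

4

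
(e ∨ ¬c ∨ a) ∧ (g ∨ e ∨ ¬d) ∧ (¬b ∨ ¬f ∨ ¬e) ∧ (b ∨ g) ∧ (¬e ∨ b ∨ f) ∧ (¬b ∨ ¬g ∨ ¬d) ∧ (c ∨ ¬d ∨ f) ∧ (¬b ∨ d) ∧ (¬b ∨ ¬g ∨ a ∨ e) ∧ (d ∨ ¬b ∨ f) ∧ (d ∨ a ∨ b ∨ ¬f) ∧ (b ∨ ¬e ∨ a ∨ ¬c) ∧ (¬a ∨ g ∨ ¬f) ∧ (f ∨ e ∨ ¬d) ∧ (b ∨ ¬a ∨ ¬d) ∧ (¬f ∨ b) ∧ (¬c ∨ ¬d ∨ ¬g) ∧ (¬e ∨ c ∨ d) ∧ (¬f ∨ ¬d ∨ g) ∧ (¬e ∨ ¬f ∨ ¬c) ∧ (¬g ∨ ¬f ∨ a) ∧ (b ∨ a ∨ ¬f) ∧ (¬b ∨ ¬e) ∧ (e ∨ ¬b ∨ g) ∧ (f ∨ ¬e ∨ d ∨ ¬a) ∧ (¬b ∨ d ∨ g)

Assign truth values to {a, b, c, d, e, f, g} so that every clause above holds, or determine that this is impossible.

a: True,  b: False,  c: True,  d: False,  e: False,  f: False,  g: True

Branch on b: set b = False.
From the singleton clause (g), g = True.
From the singleton clause (¬f), f = False.
From the singleton clause (¬e), e = False.
From the singleton clause (¬d), d = False.
Branch on c: set c = True.
From the singleton clause (a), a = True.
All clauses are satisfied.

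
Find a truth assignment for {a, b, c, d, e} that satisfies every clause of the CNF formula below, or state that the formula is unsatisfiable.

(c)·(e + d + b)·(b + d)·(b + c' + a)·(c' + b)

From the singleton clause (c), c = 1.
From the singleton clause (b), b = 1.
No clause remains; a, d, e are free.

a: 1; b: 1; c: 1; d: 1; e: 1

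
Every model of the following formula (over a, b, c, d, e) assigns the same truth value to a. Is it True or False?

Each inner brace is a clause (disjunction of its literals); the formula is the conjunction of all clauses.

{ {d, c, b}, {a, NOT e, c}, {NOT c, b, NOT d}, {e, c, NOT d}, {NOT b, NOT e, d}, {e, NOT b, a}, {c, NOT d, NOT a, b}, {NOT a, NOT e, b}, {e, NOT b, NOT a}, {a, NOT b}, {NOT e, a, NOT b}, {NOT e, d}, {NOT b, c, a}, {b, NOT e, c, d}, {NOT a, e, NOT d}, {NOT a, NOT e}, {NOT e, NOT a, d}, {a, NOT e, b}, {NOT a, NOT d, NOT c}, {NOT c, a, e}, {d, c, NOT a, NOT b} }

True

Suppose a = false.
(NOT b) alone gives b = false.
(NOT e) alone gives e = false.
(NOT c) alone gives c = false.
(d) alone gives d = true.
Now (NOT d) is unsatisfied and unit — conflict.
So every satisfying assignment has a = True.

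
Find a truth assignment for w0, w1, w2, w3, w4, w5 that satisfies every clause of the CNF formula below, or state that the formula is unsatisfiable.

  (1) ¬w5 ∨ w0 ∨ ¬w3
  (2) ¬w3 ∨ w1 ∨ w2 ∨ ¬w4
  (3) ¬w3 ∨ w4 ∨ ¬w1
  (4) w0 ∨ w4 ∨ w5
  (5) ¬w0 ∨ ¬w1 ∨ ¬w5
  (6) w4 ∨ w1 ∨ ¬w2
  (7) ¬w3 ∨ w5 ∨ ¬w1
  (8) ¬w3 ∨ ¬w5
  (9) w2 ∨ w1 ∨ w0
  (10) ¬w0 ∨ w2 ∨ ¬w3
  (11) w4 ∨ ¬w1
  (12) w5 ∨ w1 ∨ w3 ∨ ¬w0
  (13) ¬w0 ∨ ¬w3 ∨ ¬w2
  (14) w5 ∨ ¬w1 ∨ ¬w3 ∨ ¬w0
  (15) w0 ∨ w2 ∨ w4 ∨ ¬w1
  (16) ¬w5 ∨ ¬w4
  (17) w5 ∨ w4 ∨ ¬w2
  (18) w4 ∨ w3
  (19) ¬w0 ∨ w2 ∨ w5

w0: False, w1: False, w2: True, w3: True, w4: True, w5: False

Branch on w3: set w3 = True.
(¬w5) alone gives w5 = False.
(¬w1) alone gives w1 = False.
Branch on w2: set w2 = True.
(w4) alone gives w4 = True.
(¬w0) alone gives w0 = False.
This assignment satisfies each clause.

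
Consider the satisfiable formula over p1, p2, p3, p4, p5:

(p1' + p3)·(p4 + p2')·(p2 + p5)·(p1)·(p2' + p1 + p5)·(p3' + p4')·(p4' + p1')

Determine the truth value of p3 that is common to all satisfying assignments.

True

Suppose p3 = 0.
(p1') alone gives p1 = 0.
Now (p1) is unsatisfied and unit — conflict.
So every satisfying assignment has p3 = True.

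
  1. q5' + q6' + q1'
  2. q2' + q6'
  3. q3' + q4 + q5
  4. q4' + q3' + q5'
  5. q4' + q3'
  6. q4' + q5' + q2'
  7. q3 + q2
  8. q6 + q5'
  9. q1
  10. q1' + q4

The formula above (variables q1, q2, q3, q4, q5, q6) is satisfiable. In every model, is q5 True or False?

False

Suppose q5 = 1.
The clause (q6) is unit, so q6 = 1.
The clause (q1') is unit, so q1 = 0.
But (q1) is also a unit clause — contradiction.
So every satisfying assignment has q5 = False.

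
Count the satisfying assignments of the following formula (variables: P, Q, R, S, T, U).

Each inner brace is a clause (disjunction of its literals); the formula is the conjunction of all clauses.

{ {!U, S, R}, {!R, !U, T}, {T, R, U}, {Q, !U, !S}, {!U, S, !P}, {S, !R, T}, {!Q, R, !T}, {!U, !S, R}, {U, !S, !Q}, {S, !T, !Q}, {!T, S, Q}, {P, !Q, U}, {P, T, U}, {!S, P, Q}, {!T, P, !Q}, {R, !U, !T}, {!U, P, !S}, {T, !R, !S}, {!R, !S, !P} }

There are 2^6 = 64 truth assignments over (P, Q, R, S, T, U).
Split on R. With R = true, the clauses containing R are satisfied and !R drops from the rest; 0 of the 2^5 = 32 assignments to the other variables satisfy what remains.
With R = false, by the same count on the reduced clause set, 1 assignment works.
(One model: P=T, Q=F, R=F, S=T, T=T, U=F.)
Total: 0 + 1 = 1.

1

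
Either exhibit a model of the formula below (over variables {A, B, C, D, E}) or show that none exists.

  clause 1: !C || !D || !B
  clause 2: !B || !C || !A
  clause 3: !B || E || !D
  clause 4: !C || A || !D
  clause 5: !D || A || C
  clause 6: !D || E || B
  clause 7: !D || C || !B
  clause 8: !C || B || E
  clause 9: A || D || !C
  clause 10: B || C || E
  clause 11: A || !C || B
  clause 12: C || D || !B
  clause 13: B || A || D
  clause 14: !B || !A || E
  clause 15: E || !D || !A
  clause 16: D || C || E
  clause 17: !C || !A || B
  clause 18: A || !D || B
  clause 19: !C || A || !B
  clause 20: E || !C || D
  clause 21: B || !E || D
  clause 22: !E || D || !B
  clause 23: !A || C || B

Branch on C: set C = false.
Branch on D: set D = false.
(!B) alone gives B = false.
(E) alone gives E = true.
Now (!E) is unsatisfied and unit — conflict.
So D must be the other value — set D = true.
(A) alone gives A = true.
(!B) alone gives B = false.
Now (B) is unsatisfied and unit — conflict.
Either choice for D ends in contradiction.
So C must be the other value — set C = true.
Branch on D: set D = false.
(A) alone gives A = true.
(!B) alone gives B = false.
Now (B) is unsatisfied and unit — conflict.
So D must be the other value — set D = true.
(!B) alone gives B = false.
(A) alone gives A = true.
Now (!A) is unsatisfied and unit — conflict.
Either choice for D ends in contradiction.
Either choice for C ends in contradiction.

UNSATISFIABLE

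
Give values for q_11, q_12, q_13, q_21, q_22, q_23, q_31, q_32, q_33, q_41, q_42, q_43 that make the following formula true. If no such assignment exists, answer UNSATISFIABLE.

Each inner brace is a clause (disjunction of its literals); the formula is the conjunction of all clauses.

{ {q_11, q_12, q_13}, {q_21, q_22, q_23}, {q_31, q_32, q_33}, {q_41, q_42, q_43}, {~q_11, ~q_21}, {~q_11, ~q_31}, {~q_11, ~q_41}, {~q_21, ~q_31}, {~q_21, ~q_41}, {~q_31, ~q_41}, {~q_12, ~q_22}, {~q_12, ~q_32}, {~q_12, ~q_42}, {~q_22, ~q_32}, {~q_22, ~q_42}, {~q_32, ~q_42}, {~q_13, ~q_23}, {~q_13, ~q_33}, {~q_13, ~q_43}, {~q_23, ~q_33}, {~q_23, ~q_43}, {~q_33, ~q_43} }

Case q_11 = 0:
Case q_12 = 1:
From the singleton clause (~q_22), q_22 = 0.
From the singleton clause (~q_32), q_32 = 0.
From the singleton clause (~q_42), q_42 = 0.
Case q_21 = 1:
From the singleton clause (~q_31), q_31 = 0.
From the singleton clause (q_33), q_33 = 1.
From the singleton clause (~q_41), q_41 = 0.
From the singleton clause (q_43), q_43 = 1.
That conflicts with the unit clause (~q_43).
Undo q_21 and try q_21 = 0.
From the singleton clause (q_23), q_23 = 1.
From the singleton clause (~q_13), q_13 = 0.
From the singleton clause (~q_33), q_33 = 0.
From the singleton clause (q_31), q_31 = 1.
From the singleton clause (~q_41), q_41 = 0.
From the singleton clause (q_43), q_43 = 1.
That conflicts with the unit clause (~q_43).
Both values of q_21 lead to a conflict.
Undo q_12 and try q_12 = 0.
From the singleton clause (q_13), q_13 = 1.
From the singleton clause (~q_23), q_23 = 0.
From the singleton clause (~q_33), q_33 = 0.
From the singleton clause (~q_43), q_43 = 0.
Case q_21 = 1:
From the singleton clause (~q_31), q_31 = 0.
From the singleton clause (q_32), q_32 = 1.
From the singleton clause (~q_41), q_41 = 0.
From the singleton clause (q_42), q_42 = 1.
That conflicts with the unit clause (~q_42).
Undo q_21 and try q_21 = 0.
From the singleton clause (q_22), q_22 = 1.
From the singleton clause (~q_32), q_32 = 0.
From the singleton clause (q_31), q_31 = 1.
From the singleton clause (~q_41), q_41 = 0.
From the singleton clause (q_42), q_42 = 1.
That conflicts with the unit clause (~q_42).
Both values of q_21 lead to a conflict.
Both values of q_12 lead to a conflict.
Undo q_11 and try q_11 = 1.
From the singleton clause (~q_21), q_21 = 0.
From the singleton clause (~q_31), q_31 = 0.
From the singleton clause (~q_41), q_41 = 0.
Case q_22 = 1:
From the singleton clause (~q_12), q_12 = 0.
From the singleton clause (~q_32), q_32 = 0.
From the singleton clause (q_33), q_33 = 1.
From the singleton clause (~q_42), q_42 = 0.
From the singleton clause (q_43), q_43 = 1.
That conflicts with the unit clause (~q_43).
Undo q_22 and try q_22 = 0.
From the singleton clause (q_23), q_23 = 1.
From the singleton clause (~q_13), q_13 = 0.
From the singleton clause (~q_33), q_33 = 0.
From the singleton clause (q_32), q_32 = 1.
From the singleton clause (~q_12), q_12 = 0.
From the singleton clause (~q_42), q_42 = 0.
From the singleton clause (q_43), q_43 = 1.
That conflicts with the unit clause (~q_43).
Both values of q_22 lead to a conflict.
Both values of q_11 lead to a conflict.

UNSATISFIABLE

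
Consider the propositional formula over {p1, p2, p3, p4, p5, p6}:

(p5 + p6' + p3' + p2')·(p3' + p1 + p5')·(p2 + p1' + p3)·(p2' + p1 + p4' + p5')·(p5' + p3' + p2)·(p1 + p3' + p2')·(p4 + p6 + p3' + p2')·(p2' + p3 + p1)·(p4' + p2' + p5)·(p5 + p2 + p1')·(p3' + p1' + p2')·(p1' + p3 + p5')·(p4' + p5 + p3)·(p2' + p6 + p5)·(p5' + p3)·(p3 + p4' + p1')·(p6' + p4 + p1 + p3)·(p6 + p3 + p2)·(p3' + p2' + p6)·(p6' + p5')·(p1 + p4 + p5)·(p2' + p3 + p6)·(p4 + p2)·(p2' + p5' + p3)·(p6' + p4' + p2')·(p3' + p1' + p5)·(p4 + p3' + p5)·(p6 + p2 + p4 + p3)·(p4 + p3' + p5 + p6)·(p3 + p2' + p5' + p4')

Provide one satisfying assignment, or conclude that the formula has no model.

p1: 0, p2: 0, p3: 1, p4: 1, p5: 0, p6: 0

Branch on p5: set p5 = 0.
Branch on p4: set p4 = 1.
Unit clause (p2') forces p2 = 0.
Unit clause (p1') forces p1 = 0.
Unit clause (p3) forces p3 = 1.
All clauses hold; p6 can take either value.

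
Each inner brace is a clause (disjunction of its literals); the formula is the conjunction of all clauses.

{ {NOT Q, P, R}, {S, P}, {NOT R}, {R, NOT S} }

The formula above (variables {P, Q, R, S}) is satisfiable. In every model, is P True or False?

Suppose P = false.
The clause (S) is unit, so S = true.
The clause (NOT R) is unit, so R = false.
Now (R) is unsatisfied and unit — conflict.
So every satisfying assignment has P = True.

True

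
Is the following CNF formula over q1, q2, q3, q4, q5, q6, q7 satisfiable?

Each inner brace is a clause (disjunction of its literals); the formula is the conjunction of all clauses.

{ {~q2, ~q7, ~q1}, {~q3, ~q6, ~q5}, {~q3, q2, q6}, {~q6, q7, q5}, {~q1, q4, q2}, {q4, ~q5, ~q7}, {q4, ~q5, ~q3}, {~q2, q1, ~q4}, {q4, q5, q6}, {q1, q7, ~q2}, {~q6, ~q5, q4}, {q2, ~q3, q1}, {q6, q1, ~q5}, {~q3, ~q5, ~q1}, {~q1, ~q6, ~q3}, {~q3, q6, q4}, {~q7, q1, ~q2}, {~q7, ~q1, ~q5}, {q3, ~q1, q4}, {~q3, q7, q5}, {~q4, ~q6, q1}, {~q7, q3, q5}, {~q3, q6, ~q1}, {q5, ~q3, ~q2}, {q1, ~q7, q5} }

Satisfiable

Branch on q2: set q2 = 0.
Branch on q3: set q3 = 0.
Branch on q1: set q1 = 0.
Branch on q6: set q6 = 0.
Unit clause (~q5) forces q5 = 0.
Unit clause (q4) forces q4 = 1.
Unit clause (~q7) forces q7 = 0.
This assignment satisfies each clause.
A satisfying assignment: q1 ↦ 0,  q2 ↦ 0,  q3 ↦ 0,  q4 ↦ 1,  q5 ↦ 0,  q6 ↦ 0,  q7 ↦ 0.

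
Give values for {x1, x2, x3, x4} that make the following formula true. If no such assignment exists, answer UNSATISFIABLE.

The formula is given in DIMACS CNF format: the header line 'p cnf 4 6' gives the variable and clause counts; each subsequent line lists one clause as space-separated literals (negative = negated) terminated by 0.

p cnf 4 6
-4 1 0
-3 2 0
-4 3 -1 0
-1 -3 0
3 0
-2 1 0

(x3) alone gives x3 = True.
(x2) alone gives x2 = True.
(¬x1) alone gives x1 = False.
Now (x1) is unsatisfied and unit — conflict.

UNSATISFIABLE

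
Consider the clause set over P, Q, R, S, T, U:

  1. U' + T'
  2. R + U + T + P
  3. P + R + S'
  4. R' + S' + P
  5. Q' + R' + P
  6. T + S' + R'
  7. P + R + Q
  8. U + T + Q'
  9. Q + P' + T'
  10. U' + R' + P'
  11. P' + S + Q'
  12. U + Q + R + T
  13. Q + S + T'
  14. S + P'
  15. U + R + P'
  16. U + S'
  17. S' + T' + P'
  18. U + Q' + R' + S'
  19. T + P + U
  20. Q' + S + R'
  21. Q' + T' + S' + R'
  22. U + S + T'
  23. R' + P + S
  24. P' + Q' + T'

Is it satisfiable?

Yes

Branch on U: set U = 1.
From the singleton clause (T'), T = 0.
Branch on S: set S = 0.
From the singleton clause (P'), P = 0.
From the singleton clause (R'), R = 0.
From the singleton clause (Q), Q = 1.
Every clause now holds.
A satisfying assignment: P ↦ 0, Q ↦ 1, R ↦ 0, S ↦ 0, T ↦ 0, U ↦ 1.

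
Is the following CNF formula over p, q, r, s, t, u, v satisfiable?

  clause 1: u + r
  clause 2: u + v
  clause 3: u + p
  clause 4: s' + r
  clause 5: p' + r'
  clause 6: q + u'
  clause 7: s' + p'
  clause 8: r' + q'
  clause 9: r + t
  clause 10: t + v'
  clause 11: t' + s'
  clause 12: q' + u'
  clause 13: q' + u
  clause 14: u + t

No, unsatisfiable

Suppose u = 1.
The clause (q) is unit, so q = 1.
But (q') is also a unit clause — contradiction.
That branch fails; take u = 0 instead.
The clause (r) is unit, so r = 1.
The clause (v) is unit, so v = 1.
The clause (p) is unit, so p = 1.
But (p') is also a unit clause — contradiction.
Either choice for u ends in contradiction.
No assignment satisfies every clause.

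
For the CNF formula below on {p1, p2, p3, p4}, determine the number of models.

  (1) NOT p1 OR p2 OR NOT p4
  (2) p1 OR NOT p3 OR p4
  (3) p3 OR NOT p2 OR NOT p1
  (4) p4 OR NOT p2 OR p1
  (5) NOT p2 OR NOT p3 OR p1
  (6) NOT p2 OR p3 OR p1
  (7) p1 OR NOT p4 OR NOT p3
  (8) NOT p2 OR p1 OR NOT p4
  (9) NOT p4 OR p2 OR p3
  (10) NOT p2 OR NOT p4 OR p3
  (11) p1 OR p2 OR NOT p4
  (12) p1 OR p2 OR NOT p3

5

There are 2^4 = 16 truth assignments over (p1, p2, p3, p4).
Check each against the 12 clauses (columns in the order p1, p2, p3, p4):
  F F F F  ✓ satisfies all
  F F F T  ✗ fails (NOT p4 OR p2 OR p3)
  F F T F  ✗ fails (p1 OR NOT p3 OR p4)
  F F T T  ✗ fails (p1 OR NOT p4 OR NOT p3)
  F T F F  ✗ fails (p4 OR NOT p2 OR p1)
  F T F T  ✗ fails (NOT p2 OR p3 OR p1)
  F T T F  ✗ fails (p1 OR NOT p3 OR p4)
  F T T T  ✗ fails (NOT p2 OR NOT p3 OR p1)
  T F F F  ✓ satisfies all
  T F F T  ✗ fails (NOT p1 OR p2 OR NOT p4)
  T F T F  ✓ satisfies all
  T F T T  ✗ fails (NOT p1 OR p2 OR NOT p4)
  T T F F  ✗ fails (p3 OR NOT p2 OR NOT p1)
  T T F T  ✗ fails (p3 OR NOT p2 OR NOT p1)
  T T T F  ✓ satisfies all
  T T T T  ✓ satisfies all
5 of the 16 rows are models.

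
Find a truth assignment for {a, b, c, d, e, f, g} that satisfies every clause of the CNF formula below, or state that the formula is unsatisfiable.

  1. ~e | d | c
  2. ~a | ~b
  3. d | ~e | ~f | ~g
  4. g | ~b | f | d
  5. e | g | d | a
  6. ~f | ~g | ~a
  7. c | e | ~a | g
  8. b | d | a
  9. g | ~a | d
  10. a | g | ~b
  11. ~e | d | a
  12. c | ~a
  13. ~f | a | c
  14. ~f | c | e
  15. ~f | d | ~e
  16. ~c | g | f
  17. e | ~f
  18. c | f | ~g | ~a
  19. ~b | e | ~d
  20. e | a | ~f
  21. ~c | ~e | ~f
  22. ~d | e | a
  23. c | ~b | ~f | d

Branch on a: set a = 0.
Branch on b: set b = 1.
(g) alone gives g = 1.
Branch on e: set e = 1.
(d) alone gives d = 1.
Branch on f: set f = 0.
All clauses hold; c can take either value.

a=0, b=1, c=1, d=1, e=1, f=0, g=1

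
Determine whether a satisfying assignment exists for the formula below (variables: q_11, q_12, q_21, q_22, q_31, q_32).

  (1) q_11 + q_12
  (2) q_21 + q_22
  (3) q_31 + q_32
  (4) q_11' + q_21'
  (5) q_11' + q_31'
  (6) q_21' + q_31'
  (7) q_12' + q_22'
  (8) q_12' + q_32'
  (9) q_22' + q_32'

No

Try q_11 = 1.
From the singleton clause (q_21'), q_21 = 0.
From the singleton clause (q_22), q_22 = 1.
From the singleton clause (q_31'), q_31 = 0.
From the singleton clause (q_32), q_32 = 1.
That conflicts with the unit clause (q_32').
Undo q_11 and try q_11 = 0.
From the singleton clause (q_12), q_12 = 1.
From the singleton clause (q_22'), q_22 = 0.
From the singleton clause (q_21), q_21 = 1.
From the singleton clause (q_31'), q_31 = 0.
From the singleton clause (q_32), q_32 = 1.
That conflicts with the unit clause (q_32').
Both values of q_11 lead to a conflict.
No assignment satisfies every clause.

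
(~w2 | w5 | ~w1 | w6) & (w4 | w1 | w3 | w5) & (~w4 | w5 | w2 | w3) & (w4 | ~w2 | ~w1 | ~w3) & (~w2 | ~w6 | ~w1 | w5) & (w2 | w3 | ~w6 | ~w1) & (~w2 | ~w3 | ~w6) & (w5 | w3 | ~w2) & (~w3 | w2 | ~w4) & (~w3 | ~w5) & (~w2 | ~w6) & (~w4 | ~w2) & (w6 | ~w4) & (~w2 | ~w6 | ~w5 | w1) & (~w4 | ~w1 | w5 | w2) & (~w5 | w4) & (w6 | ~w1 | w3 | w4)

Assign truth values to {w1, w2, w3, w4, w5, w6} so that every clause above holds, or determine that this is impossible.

w1: 1,  w2: 0,  w3: 1,  w4: 0,  w5: 0,  w6: 1

Try w3 = 1.
The clause (~w5) is unit, so w5 = 0.
Try w2 = 0.
The clause (~w4) is unit, so w4 = 0.
Every clause is now satisfied; w1, w6 are unconstrained.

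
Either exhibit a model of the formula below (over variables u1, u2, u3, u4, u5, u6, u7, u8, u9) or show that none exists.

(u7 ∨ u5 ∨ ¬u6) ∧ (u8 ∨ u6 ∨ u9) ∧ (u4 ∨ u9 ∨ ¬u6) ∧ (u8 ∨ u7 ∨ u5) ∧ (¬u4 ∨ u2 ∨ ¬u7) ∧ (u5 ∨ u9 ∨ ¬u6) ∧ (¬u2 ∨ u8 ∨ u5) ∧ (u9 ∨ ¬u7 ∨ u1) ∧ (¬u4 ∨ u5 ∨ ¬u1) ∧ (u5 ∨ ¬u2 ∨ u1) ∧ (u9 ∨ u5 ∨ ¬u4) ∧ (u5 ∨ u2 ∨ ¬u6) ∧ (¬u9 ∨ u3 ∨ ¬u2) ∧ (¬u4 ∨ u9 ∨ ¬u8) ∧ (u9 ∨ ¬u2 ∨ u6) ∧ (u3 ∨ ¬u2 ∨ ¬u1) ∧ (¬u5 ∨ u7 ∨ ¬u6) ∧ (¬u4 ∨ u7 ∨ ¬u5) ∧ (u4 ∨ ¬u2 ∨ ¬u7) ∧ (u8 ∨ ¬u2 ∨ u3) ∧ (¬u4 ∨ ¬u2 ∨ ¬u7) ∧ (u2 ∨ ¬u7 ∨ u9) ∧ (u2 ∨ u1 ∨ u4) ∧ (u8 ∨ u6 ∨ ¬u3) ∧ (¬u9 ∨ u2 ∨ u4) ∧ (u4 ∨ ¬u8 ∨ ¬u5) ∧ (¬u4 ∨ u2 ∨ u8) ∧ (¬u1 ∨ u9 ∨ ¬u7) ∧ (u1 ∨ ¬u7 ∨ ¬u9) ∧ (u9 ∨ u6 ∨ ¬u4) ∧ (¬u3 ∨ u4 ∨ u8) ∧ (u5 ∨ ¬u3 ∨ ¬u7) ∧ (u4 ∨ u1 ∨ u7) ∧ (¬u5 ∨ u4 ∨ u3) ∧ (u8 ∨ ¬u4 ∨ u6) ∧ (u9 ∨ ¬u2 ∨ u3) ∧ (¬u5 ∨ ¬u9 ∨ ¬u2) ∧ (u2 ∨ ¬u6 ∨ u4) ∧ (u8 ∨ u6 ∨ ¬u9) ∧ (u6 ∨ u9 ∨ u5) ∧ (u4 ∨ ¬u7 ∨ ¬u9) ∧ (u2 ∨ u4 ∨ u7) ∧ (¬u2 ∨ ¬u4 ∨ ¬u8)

u1=True; u2=True; u3=True; u4=False; u5=False; u6=False; u7=False; u8=True; u9=True

Suppose u7 = False.
Suppose u5 = False.
(¬u6) alone gives u6 = False.
(u8) alone gives u8 = True.
(u9) alone gives u9 = True.
Suppose u4 = False.
(u2) alone gives u2 = True.
(u1) alone gives u1 = True.
(u3) alone gives u3 = True.
Every clause now holds.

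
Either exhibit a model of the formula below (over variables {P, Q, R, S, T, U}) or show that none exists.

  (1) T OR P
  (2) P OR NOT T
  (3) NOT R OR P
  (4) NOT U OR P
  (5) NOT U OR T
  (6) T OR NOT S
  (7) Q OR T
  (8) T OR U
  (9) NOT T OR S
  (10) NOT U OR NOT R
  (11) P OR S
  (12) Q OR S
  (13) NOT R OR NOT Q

Branch on T: set T = true.
Unit clause (P) forces P = true.
Unit clause (S) forces S = true.
Branch on U: set U = false.
Branch on R: set R = true.
Unit clause (NOT Q) forces Q = false.
This assignment satisfies each clause.

P=true; Q=false; R=true; S=true; T=true; U=false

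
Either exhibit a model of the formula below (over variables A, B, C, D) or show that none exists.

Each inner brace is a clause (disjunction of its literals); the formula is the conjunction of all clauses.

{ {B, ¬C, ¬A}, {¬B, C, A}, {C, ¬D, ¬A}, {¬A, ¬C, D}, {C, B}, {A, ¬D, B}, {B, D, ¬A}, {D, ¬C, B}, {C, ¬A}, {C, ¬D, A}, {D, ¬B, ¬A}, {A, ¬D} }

Branch on C: set C = True.
Branch on B: set B = True.
Branch on A: set A = False.
Unit clause (¬D) forces D = False.
All clauses are satisfied.

A ↦ False, B ↦ True, C ↦ True, D ↦ False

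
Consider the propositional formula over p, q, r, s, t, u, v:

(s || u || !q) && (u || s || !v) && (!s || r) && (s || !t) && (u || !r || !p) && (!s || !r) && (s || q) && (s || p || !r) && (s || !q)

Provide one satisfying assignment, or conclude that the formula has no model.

UNSATISFIABLE

Case s = false:
From the singleton clause (!t), t = false.
From the singleton clause (q), q = true.
But (!q) is also a unit clause — contradiction.
Undo s and try s = true.
From the singleton clause (r), r = true.
But (!r) is also a unit clause — contradiction.
Neither s = true nor s = false works.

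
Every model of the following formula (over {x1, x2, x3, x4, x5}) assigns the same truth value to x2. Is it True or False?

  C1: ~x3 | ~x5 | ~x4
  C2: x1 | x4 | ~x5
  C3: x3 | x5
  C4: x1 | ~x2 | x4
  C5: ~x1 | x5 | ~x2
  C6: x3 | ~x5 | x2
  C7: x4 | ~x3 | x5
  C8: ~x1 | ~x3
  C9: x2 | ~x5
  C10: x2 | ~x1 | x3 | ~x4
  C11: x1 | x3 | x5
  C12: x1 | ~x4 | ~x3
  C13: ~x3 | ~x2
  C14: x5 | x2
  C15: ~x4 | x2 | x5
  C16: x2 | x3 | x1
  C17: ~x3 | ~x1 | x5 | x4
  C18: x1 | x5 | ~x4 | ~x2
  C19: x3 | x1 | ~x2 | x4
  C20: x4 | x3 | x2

Suppose x2 = 0.
(~x5) alone gives x5 = 0.
But (x5) is also a unit clause — contradiction.
So every satisfying assignment has x2 = True.

True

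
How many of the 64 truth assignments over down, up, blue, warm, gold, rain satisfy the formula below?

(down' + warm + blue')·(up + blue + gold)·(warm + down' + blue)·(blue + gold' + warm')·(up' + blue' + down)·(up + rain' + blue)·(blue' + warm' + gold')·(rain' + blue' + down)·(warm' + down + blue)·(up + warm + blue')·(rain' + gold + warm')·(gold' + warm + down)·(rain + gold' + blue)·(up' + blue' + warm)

There are 2^6 = 64 truth assignments over (down, up, blue, warm, gold, rain).
Split on up. With up = 1, the clauses containing up are satisfied and up' drops from the rest; 4 of the 2^5 = 32 assignments to the other variables satisfy what remains.
With up = 0, by the same count on the reduced clause set, 2 assignments work.
Total: 4 + 2 = 6.

6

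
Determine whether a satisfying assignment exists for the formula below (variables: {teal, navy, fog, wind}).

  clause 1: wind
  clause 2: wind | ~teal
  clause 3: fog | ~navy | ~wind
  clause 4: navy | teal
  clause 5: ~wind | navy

Satisfiable

Unit clause (wind) forces wind = 1.
Unit clause (navy) forces navy = 1.
Unit clause (fog) forces fog = 1.
All clauses hold; teal can take either value.
A satisfying assignment: teal: 0,  navy: 1,  fog: 1,  wind: 1.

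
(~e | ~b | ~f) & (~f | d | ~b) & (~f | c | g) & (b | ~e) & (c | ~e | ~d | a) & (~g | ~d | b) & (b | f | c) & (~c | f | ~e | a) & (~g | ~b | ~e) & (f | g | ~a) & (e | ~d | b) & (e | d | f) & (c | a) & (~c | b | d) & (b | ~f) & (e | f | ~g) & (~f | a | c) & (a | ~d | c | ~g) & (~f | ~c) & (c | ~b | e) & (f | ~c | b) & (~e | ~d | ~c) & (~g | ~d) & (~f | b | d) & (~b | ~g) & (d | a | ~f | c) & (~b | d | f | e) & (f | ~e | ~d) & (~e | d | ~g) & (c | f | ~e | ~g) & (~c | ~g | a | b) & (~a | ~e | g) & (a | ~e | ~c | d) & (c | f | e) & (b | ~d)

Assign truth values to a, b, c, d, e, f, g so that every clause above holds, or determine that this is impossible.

Suppose b = 1.
Unit clause (~g) forces g = 0.
Suppose e = 0.
Unit clause (c) forces c = 1.
Unit clause (~f) forces f = 0.
Unit clause (~a) forces a = 0.
Unit clause (d) forces d = 1.
This assignment satisfies each clause.

a: 0, b: 1, c: 1, d: 1, e: 0, f: 0, g: 0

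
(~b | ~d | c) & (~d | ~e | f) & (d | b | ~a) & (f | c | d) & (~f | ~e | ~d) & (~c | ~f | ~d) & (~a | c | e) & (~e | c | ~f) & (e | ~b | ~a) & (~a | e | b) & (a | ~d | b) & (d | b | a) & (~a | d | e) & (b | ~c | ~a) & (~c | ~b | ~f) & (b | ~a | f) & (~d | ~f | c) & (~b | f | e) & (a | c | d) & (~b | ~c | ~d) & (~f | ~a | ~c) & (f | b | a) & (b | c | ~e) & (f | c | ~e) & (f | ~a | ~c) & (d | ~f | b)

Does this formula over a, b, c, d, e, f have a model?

Yes, satisfiable

Case b = 1:
Case d = 0:
Case f = 0:
(c) alone gives c = 1.
(e) alone gives e = 1.
(~a) alone gives a = 0.
All clauses are satisfied.
A satisfying assignment: a: 0; b: 1; c: 1; d: 0; e: 1; f: 0.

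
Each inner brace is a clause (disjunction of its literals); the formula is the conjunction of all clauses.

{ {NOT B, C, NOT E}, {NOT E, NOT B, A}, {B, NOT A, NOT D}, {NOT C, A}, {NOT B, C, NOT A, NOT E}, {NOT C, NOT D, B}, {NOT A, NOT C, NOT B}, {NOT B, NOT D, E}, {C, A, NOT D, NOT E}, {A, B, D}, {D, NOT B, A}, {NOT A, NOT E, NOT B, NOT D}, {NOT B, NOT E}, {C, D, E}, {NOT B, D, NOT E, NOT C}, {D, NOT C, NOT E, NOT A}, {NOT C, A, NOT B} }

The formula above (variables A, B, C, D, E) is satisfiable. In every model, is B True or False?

False

Suppose B = true.
From the singleton clause (NOT E), E = false.
From the singleton clause (NOT D), D = false.
From the singleton clause (A), A = true.
From the singleton clause (NOT C), C = false.
But (C) is also a unit clause — contradiction.
So every satisfying assignment has B = False.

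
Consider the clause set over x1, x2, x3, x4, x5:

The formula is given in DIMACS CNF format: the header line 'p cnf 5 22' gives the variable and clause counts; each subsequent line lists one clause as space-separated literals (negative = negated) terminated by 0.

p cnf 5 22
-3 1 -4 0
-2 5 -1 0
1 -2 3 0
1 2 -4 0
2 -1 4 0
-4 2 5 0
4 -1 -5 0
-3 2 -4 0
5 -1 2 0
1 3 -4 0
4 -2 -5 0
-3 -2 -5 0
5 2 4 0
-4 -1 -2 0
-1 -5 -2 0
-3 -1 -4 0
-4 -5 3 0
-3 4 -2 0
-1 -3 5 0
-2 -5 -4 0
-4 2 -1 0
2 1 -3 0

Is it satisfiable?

Suppose x3 = False.
Suppose x1 = False.
(¬x2) alone gives x2 = False.
(¬x4) alone gives x4 = False.
(x5) alone gives x5 = True.
Every clause now holds.
A satisfying assignment: x1: False; x2: False; x3: False; x4: False; x5: True.

Yes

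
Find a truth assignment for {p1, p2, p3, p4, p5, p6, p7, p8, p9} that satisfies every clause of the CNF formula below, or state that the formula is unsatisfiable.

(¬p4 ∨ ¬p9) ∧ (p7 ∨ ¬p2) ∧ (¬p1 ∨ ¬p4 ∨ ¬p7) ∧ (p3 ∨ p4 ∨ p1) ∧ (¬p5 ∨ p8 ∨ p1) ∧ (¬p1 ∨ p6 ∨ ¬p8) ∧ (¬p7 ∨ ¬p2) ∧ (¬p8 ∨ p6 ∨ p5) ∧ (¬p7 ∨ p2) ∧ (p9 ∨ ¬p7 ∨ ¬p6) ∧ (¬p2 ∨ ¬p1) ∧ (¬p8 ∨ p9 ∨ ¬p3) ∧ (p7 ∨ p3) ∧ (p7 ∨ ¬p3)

UNSATISFIABLE

Suppose p4 = False.
Suppose p7 = True.
Unit clause (¬p2) forces p2 = False.
Now (p2) is unsatisfied and unit — conflict.
Undo p7 and try p7 = False.
Unit clause (¬p2) forces p2 = False.
Unit clause (p3) forces p3 = True.
Now (¬p3) is unsatisfied and unit — conflict.
Both values of p7 lead to a conflict.
Undo p4 and try p4 = True.
Unit clause (¬p9) forces p9 = False.
Suppose p7 = True.
Unit clause (¬p1) forces p1 = False.
Unit clause (¬p2) forces p2 = False.
Now (p2) is unsatisfied and unit — conflict.
Undo p7 and try p7 = False.
Unit clause (¬p2) forces p2 = False.
Unit clause (p3) forces p3 = True.
Now (¬p3) is unsatisfied and unit — conflict.
Both values of p7 lead to a conflict.
Both values of p4 lead to a conflict.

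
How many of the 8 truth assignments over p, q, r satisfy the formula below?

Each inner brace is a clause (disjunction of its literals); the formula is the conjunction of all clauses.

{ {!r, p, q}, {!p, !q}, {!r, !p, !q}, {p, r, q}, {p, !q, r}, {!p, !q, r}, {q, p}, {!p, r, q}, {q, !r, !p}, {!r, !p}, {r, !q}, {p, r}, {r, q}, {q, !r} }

1

There are 2^3 = 8 truth assignments over (p, q, r).
Check each against the 14 clauses (columns in the order p, q, r):
  F F F  ✗ fails (p || r || q)
  F F T  ✗ fails (!r || p || q)
  F T F  ✗ fails (p || !q || r)
  F T T  ✓ satisfies all
  T F F  ✗ fails (!p || r || q)
  T F T  ✗ fails (q || !r || !p)
  T T F  ✗ fails (!p || !q)
  T T T  ✗ fails (!p || !q)
1 of the 8 rows is a model.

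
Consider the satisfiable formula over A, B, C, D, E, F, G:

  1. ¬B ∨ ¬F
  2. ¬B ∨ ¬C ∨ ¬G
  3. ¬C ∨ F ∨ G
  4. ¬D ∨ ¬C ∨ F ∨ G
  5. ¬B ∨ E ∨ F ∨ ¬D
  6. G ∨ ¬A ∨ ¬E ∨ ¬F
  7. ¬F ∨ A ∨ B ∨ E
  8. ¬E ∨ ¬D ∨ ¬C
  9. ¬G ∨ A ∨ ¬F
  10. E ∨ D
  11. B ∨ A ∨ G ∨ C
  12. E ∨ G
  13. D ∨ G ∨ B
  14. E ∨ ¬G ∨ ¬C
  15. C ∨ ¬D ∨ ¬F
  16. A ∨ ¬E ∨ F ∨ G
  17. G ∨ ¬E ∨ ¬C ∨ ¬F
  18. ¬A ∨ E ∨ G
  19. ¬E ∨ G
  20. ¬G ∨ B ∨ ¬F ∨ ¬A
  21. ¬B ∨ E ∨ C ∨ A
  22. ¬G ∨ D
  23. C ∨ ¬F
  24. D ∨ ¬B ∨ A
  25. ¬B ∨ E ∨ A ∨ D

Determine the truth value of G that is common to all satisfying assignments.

True

Suppose G = False.
Unit clause (E) forces E = True.
That conflicts with the unit clause (¬E).
So every satisfying assignment has G = True.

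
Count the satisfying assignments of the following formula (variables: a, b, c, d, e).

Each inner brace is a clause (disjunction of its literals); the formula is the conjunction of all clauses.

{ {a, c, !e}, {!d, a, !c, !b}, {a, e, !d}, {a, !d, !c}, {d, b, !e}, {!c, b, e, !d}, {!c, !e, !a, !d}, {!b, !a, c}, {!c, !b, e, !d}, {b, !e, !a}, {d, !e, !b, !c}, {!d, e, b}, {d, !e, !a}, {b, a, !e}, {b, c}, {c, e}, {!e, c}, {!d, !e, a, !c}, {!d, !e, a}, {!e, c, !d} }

There are 2^5 = 32 truth assignments over (a, b, c, d, e).
Split on c. With c = true, the clauses containing c are satisfied and !c drops from the rest; 4 of the 2^4 = 16 assignments to the other variables satisfy what remains.
With c = false, by the same count on the reduced clause set, 0 assignments work.
(One model: a=F, b=F, c=T, d=F, e=F.)
Total: 4 + 0 = 4.

4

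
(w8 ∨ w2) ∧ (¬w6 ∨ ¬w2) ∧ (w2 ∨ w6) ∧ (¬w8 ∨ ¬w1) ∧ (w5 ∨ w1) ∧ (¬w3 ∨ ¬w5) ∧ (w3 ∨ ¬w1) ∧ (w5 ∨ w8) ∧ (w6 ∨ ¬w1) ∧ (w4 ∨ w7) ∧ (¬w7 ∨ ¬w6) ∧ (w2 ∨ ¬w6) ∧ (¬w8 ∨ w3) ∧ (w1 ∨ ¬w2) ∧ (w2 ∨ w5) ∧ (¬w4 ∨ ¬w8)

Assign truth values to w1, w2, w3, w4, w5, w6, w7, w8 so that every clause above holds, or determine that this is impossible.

UNSATISFIABLE

Case w8 = True:
(¬w1) alone gives w1 = False.
(w5) alone gives w5 = True.
(¬w3) alone gives w3 = False.
That conflicts with the unit clause (w3).
Backtrack on w8: now try w8 = False.
(w2) alone gives w2 = True.
(¬w6) alone gives w6 = False.
(w5) alone gives w5 = True.
(¬w3) alone gives w3 = False.
(¬w1) alone gives w1 = False.
That conflicts with the unit clause (w1).
Neither w8 = True nor w8 = False works.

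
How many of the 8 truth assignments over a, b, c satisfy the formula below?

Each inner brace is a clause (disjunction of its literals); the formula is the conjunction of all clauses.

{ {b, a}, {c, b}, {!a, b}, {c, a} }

There are 2^3 = 8 truth assignments over (a, b, c).
Check each against the 4 clauses (columns in the order a, b, c):
  F F F  ✗ fails (b || a)
  F F T  ✗ fails (b || a)
  F T F  ✗ fails (c || a)
  F T T  ✓ satisfies all
  T F F  ✗ fails (c || b)
  T F T  ✗ fails (!a || b)
  T T F  ✓ satisfies all
  T T T  ✓ satisfies all
3 of the 8 rows are models.

3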